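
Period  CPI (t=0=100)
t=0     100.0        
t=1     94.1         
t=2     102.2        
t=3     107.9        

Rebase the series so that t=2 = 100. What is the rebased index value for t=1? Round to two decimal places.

92.07

Rebased(t=1) = 94.1 / 102.2 × 100 = 92.0744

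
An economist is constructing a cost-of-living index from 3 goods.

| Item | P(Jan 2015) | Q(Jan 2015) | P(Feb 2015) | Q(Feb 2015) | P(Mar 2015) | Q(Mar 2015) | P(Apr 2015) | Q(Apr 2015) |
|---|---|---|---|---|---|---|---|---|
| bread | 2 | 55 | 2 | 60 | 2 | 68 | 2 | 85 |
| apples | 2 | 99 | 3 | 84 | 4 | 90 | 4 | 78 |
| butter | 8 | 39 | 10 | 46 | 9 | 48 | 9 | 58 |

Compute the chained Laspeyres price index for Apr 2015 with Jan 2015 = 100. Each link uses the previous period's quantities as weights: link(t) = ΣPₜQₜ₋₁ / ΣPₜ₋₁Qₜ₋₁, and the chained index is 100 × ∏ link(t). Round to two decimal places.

134.42

Link Jan 2015→Feb 2015:
ΣP(Feb 2015)Q(Jan 2015) = 2×55 + 3×99 + 10×39 = 110 + 297 + 390 = 797
ΣP(Jan 2015)Q(Jan 2015) = 2×55 + 2×99 + 8×39 = 110 + 198 + 312 = 620
link = 797/620 = 1.285484
Link Feb 2015→Mar 2015:
ΣP(Mar 2015)Q(Feb 2015) = 2×60 + 4×84 + 9×46 = 120 + 336 + 414 = 870
ΣP(Feb 2015)Q(Feb 2015) = 2×60 + 3×84 + 10×46 = 120 + 252 + 460 = 832
link = 870/832 = 1.045673
Link Mar 2015→Apr 2015:
ΣP(Apr 2015)Q(Mar 2015) = 2×68 + 4×90 + 9×48 = 136 + 360 + 432 = 928
ΣP(Mar 2015)Q(Mar 2015) = 2×68 + 4×90 + 9×48 = 136 + 360 + 432 = 928
link = 928/928 = 1.000000
Chained index = 100 × 1.285484 × 1.045673 × 1.000000 = 134.4196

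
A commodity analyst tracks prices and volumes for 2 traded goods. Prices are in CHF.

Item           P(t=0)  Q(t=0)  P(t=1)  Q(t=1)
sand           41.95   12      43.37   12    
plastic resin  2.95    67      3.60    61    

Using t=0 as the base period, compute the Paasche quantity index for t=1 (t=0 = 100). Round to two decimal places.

97.16

Paasche quantity index uses current-period prices as weights.
ΣP(t=1)·Q(t=1) = 43.37×12 + 3.60×61 = 520.44 + 219.6 = 740.04
ΣP(t=1)·Q(t=0) = 43.37×12 + 3.60×67 = 520.44 + 241.2 = 761.64
Index = 740.04 / 761.64 × 100 = 97.1640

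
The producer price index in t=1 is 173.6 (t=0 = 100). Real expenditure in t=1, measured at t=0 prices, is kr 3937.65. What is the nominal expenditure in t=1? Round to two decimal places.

6835.76

Nominal = Real × (Index/100) = 3937.65 × (173.6/100)
        = 3937.65 × 1.736 = 6835.7604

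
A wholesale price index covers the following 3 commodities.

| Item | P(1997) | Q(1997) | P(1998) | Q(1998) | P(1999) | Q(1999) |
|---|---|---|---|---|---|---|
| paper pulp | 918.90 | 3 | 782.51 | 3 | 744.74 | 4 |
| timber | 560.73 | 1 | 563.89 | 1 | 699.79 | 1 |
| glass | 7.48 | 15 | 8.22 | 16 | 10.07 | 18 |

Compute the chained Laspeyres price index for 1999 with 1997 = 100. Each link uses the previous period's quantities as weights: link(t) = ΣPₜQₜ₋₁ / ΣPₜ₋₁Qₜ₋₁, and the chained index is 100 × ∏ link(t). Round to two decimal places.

90.00

Link 1997→1998:
ΣP(1998)Q(1997) = 782.51×3 + 563.89×1 + 8.22×15 = 2347.53 + 563.89 + 123.3 = 3034.72
ΣP(1997)Q(1997) = 918.90×3 + 560.73×1 + 7.48×15 = 2756.7 + 560.73 + 112.2 = 3429.63
link = 3034.72/3429.63 = 0.884853
Link 1998→1999:
ΣP(1999)Q(1998) = 744.74×3 + 699.79×1 + 10.07×16 = 2234.22 + 699.79 + 161.12 = 3095.13
ΣP(1998)Q(1998) = 782.51×3 + 563.89×1 + 8.22×16 = 2347.53 + 563.89 + 131.52 = 3042.94
link = 3095.13/3042.94 = 1.017151
Chained index = 100 × 0.884853 × 1.017151 = 90.0030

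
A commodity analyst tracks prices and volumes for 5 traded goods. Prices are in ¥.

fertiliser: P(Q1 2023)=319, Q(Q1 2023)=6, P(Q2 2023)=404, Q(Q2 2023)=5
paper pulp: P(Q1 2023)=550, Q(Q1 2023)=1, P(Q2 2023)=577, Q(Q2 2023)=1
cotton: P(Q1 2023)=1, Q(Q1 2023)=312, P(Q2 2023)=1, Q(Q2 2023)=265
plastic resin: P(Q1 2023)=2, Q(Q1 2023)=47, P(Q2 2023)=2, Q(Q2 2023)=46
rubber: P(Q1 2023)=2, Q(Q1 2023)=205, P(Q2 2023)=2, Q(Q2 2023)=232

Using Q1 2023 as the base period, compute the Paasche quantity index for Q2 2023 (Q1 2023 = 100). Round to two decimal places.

Paasche quantity index uses current-period prices as weights.
ΣP(Q2 2023)·Q(Q2 2023) = 404×5 + 577×1 + 1×265 + 2×46 + 2×232 = 2020 + 577 + 265 + 92 + 464 = 3418
ΣP(Q2 2023)·Q(Q1 2023) = 404×6 + 577×1 + 1×312 + 2×47 + 2×205 = 2424 + 577 + 312 + 94 + 410 = 3817
Index = 3418 / 3817 × 100 = 89.5468

89.55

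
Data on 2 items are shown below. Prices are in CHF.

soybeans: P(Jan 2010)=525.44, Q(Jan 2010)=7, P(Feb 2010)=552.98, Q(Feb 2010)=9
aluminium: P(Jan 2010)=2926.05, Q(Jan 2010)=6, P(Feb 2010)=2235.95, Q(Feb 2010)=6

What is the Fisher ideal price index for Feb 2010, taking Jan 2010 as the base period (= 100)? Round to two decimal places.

81.97

Laspeyres component (base-period weights):
ΣP(Feb 2010)Q(Jan 2010) = 552.98×7 + 2235.95×6 = 3870.86 + 13415.7 = 17286.56
ΣP(Jan 2010)Q(Jan 2010) = 525.44×7 + 2926.05×6 = 3678.08 + 17556.3 = 21234.38
L = 17286.56 / 21234.38 × 100 = 81.4084
Paasche component (current-period weights):
ΣP(Feb 2010)Q(Feb 2010) = 552.98×9 + 2235.95×6 = 4976.82 + 13415.7 = 18392.52
ΣP(Jan 2010)Q(Feb 2010) = 525.44×9 + 2926.05×6 = 4728.96 + 17556.3 = 22285.26
P = 18392.52 / 22285.26 × 100 = 82.5322
Fisher = √(L × P) = √(81.4084 × 82.5322) = 81.9684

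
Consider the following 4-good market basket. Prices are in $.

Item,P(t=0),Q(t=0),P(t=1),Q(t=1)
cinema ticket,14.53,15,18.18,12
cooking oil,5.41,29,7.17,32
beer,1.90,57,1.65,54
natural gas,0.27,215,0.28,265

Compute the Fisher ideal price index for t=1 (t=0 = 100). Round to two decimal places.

117.21

Laspeyres component (base-period weights):
ΣP(t=1)Q(t=0) = 18.18×15 + 7.17×29 + 1.65×57 + 0.28×215 = 272.7 + 207.93 + 94.05 + 60.2 = 634.88
ΣP(t=0)Q(t=0) = 14.53×15 + 5.41×29 + 1.90×57 + 0.27×215 = 217.95 + 156.89 + 108.3 + 58.05 = 541.19
L = 634.88 / 541.19 × 100 = 117.3118
Paasche component (current-period weights):
ΣP(t=1)Q(t=1) = 18.18×12 + 7.17×32 + 1.65×54 + 0.28×265 = 218.16 + 229.44 + 89.1 + 74.2 = 610.9
ΣP(t=0)Q(t=1) = 14.53×12 + 5.41×32 + 1.90×54 + 0.27×265 = 174.36 + 173.12 + 102.6 + 71.55 = 521.63
P = 610.9 / 521.63 × 100 = 117.1137
Fisher = √(L × P) = √(117.3118 × 117.1137) = 117.2127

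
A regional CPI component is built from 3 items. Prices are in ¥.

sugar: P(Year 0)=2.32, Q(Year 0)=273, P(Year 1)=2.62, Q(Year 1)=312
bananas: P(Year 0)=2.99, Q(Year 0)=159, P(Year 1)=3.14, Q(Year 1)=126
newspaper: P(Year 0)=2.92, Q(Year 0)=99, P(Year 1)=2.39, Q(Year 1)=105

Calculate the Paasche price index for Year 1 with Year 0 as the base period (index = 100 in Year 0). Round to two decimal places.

104.04

Paasche price index uses current-period quantities as weights.
ΣP(Year 1)·Q(Year 1) = 2.62×312 + 3.14×126 + 2.39×105 = 817.44 + 395.64 + 250.95 = 1464.03
ΣP(Year 0)·Q(Year 1) = 2.32×312 + 2.99×126 + 2.92×105 = 723.84 + 376.74 + 306.6 = 1407.18
Index = 1464.03 / 1407.18 × 100 = 104.0400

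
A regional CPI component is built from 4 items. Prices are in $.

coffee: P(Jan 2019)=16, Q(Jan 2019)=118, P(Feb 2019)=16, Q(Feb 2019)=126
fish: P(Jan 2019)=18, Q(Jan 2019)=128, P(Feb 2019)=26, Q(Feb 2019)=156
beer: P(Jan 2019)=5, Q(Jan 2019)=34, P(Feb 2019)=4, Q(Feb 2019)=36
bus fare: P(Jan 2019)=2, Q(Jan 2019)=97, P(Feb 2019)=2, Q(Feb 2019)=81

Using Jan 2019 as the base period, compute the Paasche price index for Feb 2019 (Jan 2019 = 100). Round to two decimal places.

123.46

Paasche price index uses current-period quantities as weights.
ΣP(Feb 2019)·Q(Feb 2019) = 16×126 + 26×156 + 4×36 + 2×81 = 2016 + 4056 + 144 + 162 = 6378
ΣP(Jan 2019)·Q(Feb 2019) = 16×126 + 18×156 + 5×36 + 2×81 = 2016 + 2808 + 180 + 162 = 5166
Index = 6378 / 5166 × 100 = 123.4611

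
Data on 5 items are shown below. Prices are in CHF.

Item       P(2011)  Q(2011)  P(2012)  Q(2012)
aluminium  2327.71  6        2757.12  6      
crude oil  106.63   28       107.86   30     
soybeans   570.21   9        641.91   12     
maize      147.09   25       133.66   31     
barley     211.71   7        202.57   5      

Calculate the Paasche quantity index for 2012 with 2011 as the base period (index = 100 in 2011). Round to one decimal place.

108.4

Paasche quantity index uses current-period prices as weights.
ΣP(2012)·Q(2012) = 2757.12×6 + 107.86×30 + 641.91×12 + 133.66×31 + 202.57×5 = 16542.72 + 3235.8 + 7702.92 + 4143.46 + 1012.85 = 32637.75
ΣP(2012)·Q(2011) = 2757.12×6 + 107.86×28 + 641.91×9 + 133.66×25 + 202.57×7 = 16542.72 + 3020.08 + 5777.19 + 3341.5 + 1417.99 = 30099.48
Index = 32637.75 / 30099.48 × 100 = 108.4329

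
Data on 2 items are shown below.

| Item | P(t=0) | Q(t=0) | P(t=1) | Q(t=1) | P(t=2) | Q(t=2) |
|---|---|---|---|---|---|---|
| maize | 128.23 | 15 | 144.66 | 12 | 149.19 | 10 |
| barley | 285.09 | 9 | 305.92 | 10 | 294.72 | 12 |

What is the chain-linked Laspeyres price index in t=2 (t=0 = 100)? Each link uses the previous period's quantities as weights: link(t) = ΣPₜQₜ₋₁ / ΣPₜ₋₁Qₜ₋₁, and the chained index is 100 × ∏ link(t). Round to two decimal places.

Link t=0→t=1:
ΣP(t=1)Q(t=0) = 144.66×15 + 305.92×9 = 2169.9 + 2753.28 = 4923.18
ΣP(t=0)Q(t=0) = 128.23×15 + 285.09×9 = 1923.45 + 2565.81 = 4489.26
link = 4923.18/4489.26 = 1.096657
Link t=1→t=2:
ΣP(t=2)Q(t=1) = 149.19×12 + 294.72×10 = 1790.28 + 2947.2 = 4737.48
ΣP(t=1)Q(t=1) = 144.66×12 + 305.92×10 = 1735.92 + 3059.2 = 4795.12
link = 4737.48/4795.12 = 0.987979
Chained index = 100 × 1.096657 × 0.987979 = 108.3475

108.35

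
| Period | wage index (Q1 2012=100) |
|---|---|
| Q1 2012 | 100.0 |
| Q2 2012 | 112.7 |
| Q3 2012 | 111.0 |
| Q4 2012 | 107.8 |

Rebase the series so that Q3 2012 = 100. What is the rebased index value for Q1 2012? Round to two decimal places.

Rebased(Q1 2012) = 100.0 / 111.0 × 100 = 90.0901

90.09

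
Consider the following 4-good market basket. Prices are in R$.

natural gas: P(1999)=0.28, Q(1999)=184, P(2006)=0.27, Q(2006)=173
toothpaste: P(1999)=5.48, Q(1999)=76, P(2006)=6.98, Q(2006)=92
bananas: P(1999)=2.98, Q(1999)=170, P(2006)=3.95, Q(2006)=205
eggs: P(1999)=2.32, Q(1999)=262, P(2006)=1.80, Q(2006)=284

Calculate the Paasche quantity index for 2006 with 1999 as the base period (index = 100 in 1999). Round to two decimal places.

Paasche quantity index uses current-period prices as weights.
ΣP(2006)·Q(2006) = 0.27×173 + 6.98×92 + 3.95×205 + 1.80×284 = 46.71 + 642.16 + 809.75 + 511.2 = 2009.82
ΣP(2006)·Q(1999) = 0.27×184 + 6.98×76 + 3.95×170 + 1.80×262 = 49.68 + 530.48 + 671.5 + 471.6 = 1723.26
Index = 2009.82 / 1723.26 × 100 = 116.6289

116.63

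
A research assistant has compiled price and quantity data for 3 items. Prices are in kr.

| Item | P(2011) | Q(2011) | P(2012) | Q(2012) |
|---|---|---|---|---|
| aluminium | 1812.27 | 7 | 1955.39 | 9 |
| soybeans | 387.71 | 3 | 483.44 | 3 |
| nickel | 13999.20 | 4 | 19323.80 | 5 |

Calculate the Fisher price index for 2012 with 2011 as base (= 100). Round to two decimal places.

Laspeyres component (base-period weights):
ΣP(2012)Q(2011) = 1955.39×7 + 483.44×3 + 19323.80×4 = 13687.73 + 1450.32 + 77295.2 = 92433.25
ΣP(2011)Q(2011) = 1812.27×7 + 387.71×3 + 13999.20×4 = 12685.89 + 1163.13 + 55996.8 = 69845.82
L = 92433.25 / 69845.82 × 100 = 132.3390
Paasche component (current-period weights):
ΣP(2012)Q(2012) = 1955.39×9 + 483.44×3 + 19323.80×5 = 17598.51 + 1450.32 + 96619 = 115667.83
ΣP(2011)Q(2012) = 1812.27×9 + 387.71×3 + 13999.20×5 = 16310.43 + 1163.13 + 69996 = 87469.56
P = 115667.83 / 87469.56 × 100 = 132.2378
Fisher = √(L × P) = √(132.3390 × 132.2378) = 132.2884

132.29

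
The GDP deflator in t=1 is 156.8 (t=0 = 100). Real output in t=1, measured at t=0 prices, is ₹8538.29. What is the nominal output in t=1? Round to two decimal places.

13388.04

Nominal = Real × (Index/100) = 8538.29 × (156.8/100)
        = 8538.29 × 1.568 = 13388.0387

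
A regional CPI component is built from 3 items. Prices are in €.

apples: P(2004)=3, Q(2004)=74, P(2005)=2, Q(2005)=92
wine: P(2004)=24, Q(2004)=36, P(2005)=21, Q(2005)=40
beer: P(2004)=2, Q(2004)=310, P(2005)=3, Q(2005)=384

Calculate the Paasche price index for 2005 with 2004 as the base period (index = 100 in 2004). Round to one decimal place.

108.6

Paasche price index uses current-period quantities as weights.
ΣP(2005)·Q(2005) = 2×92 + 21×40 + 3×384 = 184 + 840 + 1152 = 2176
ΣP(2004)·Q(2005) = 3×92 + 24×40 + 2×384 = 276 + 960 + 768 = 2004
Index = 2176 / 2004 × 100 = 108.5828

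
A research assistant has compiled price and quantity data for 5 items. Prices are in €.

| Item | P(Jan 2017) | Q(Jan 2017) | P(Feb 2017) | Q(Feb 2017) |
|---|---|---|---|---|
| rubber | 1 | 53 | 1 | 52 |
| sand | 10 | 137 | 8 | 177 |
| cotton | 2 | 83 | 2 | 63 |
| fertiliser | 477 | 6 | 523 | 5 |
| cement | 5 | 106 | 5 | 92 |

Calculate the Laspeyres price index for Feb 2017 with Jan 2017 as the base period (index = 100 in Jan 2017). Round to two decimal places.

Laspeyres price index uses base-period quantities as weights.
ΣP(Feb 2017)·Q(Jan 2017) = 1×53 + 8×137 + 2×83 + 523×6 + 5×106 = 53 + 1096 + 166 + 3138 + 530 = 4983
ΣP(Jan 2017)·Q(Jan 2017) = 1×53 + 10×137 + 2×83 + 477×6 + 5×106 = 53 + 1370 + 166 + 2862 + 530 = 4981
Index = 4983 / 4981 × 100 = 100.0402

100.04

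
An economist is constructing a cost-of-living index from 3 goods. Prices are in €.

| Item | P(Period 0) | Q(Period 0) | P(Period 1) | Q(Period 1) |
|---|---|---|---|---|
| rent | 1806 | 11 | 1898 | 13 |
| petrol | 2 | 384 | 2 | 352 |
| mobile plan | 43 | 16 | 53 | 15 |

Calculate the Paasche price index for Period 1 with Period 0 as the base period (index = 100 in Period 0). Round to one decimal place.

Paasche price index uses current-period quantities as weights.
ΣP(Period 1)·Q(Period 1) = 1898×13 + 2×352 + 53×15 = 24674 + 704 + 795 = 26173
ΣP(Period 0)·Q(Period 1) = 1806×13 + 2×352 + 43×15 = 23478 + 704 + 645 = 24827
Index = 26173 / 24827 × 100 = 105.4215

105.4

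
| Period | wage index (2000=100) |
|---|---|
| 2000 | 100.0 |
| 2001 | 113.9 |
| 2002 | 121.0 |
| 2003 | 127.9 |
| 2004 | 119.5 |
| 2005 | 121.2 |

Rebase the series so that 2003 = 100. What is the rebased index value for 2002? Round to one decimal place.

Rebased(2002) = 121.0 / 127.9 × 100 = 94.6052

94.6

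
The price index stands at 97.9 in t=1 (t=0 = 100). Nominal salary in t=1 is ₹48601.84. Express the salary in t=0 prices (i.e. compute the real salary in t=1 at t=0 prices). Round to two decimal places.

Real = Nominal ÷ (Index/100) = 48601.84 ÷ (97.9/100)
     = 48601.84 ÷ 0.979 = 49644.3718

49644.37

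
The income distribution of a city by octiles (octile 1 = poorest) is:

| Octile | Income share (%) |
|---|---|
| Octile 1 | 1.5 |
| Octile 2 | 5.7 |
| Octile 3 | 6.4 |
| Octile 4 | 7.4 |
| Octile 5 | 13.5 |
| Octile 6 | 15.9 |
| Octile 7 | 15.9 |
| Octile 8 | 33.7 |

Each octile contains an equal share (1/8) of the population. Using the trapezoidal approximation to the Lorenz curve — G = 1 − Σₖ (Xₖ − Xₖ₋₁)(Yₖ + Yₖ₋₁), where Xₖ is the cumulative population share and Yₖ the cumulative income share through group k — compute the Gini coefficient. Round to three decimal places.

Cumulative income shares Yₖ: 0.0150, 0.0720, 0.1360, 0.2100, 0.3450, 0.5040, 0.6630, 1.0000
Σ (Xₖ−Xₖ₋₁)(Yₖ+Yₖ₋₁) = (1/8)(0.0150+0.0000) + (1/8)(0.0720+0.0150) + (1/8)(0.1360+0.0720) + (1/8)(0.2100+0.1360) + (1/8)(0.3450+0.2100) + (1/8)(0.5040+0.3450) + (1/8)(0.6630+0.5040) + (1/8)(1.0000+0.6630)
  = 0.0019 + 0.0109 + 0.0260 + 0.0433 + 0.0694 + 0.1061 + 0.1459 + 0.2079 = 0.6113
G = 1 − 0.6113 = 0.3887

0.389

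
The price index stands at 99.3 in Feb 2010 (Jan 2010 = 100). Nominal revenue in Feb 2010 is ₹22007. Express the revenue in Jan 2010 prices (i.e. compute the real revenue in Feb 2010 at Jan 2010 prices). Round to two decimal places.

Real = Nominal ÷ (Index/100) = 22007 ÷ (99.3/100)
     = 22007 ÷ 0.993 = 22162.1349

22162.13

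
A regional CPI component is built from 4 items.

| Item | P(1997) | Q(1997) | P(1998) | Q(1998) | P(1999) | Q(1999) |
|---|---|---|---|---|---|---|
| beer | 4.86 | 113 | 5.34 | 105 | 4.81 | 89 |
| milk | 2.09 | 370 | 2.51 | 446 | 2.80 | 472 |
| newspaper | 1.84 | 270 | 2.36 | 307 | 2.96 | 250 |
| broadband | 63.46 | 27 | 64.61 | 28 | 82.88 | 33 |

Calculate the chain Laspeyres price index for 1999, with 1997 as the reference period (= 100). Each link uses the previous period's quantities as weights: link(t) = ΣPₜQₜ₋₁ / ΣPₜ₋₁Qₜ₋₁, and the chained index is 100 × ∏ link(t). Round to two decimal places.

Link 1997→1998:
ΣP(1998)Q(1997) = 5.34×113 + 2.51×370 + 2.36×270 + 64.61×27 = 603.42 + 928.7 + 637.2 + 1744.47 = 3913.79
ΣP(1997)Q(1997) = 4.86×113 + 2.09×370 + 1.84×270 + 63.46×27 = 549.18 + 773.3 + 496.8 + 1713.42 = 3532.7
link = 3913.79/3532.7 = 1.107875
Link 1998→1999:
ΣP(1999)Q(1998) = 4.81×105 + 2.80×446 + 2.96×307 + 82.88×28 = 505.05 + 1248.8 + 908.72 + 2320.64 = 4983.21
ΣP(1998)Q(1998) = 5.34×105 + 2.51×446 + 2.36×307 + 64.61×28 = 560.7 + 1119.46 + 724.52 + 1809.08 = 4213.76
link = 4983.21/4213.76 = 1.182604
Chained index = 100 × 1.107875 × 1.182604 = 131.0178

131.02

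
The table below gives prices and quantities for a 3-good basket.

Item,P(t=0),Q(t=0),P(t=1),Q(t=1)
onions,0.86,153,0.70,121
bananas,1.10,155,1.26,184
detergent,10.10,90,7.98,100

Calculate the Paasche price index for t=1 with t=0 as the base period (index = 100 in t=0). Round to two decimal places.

84.66

Paasche price index uses current-period quantities as weights.
ΣP(t=1)·Q(t=1) = 0.70×121 + 1.26×184 + 7.98×100 = 84.7 + 231.84 + 798 = 1114.54
ΣP(t=0)·Q(t=1) = 0.86×121 + 1.10×184 + 10.10×100 = 104.06 + 202.4 + 1010 = 1316.46
Index = 1114.54 / 1316.46 × 100 = 84.6619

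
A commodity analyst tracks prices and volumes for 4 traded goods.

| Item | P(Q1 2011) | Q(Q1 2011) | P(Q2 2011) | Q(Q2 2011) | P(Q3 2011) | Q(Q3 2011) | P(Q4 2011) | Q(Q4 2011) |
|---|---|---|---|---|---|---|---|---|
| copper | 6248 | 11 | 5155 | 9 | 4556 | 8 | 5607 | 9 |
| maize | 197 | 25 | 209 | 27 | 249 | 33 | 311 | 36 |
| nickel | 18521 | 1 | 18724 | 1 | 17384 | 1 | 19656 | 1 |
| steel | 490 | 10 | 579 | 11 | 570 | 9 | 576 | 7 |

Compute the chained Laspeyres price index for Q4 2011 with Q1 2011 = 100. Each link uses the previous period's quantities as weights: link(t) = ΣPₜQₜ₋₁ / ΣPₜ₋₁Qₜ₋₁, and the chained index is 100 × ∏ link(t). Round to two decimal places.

Link Q1 2011→Q2 2011:
ΣP(Q2 2011)Q(Q1 2011) = 5155×11 + 209×25 + 18724×1 + 579×10 = 56705 + 5225 + 18724 + 5790 = 86444
ΣP(Q1 2011)Q(Q1 2011) = 6248×11 + 197×25 + 18521×1 + 490×10 = 68728 + 4925 + 18521 + 4900 = 97074
link = 86444/97074 = 0.890496
Link Q2 2011→Q3 2011:
ΣP(Q3 2011)Q(Q2 2011) = 4556×9 + 249×27 + 17384×1 + 570×11 = 41004 + 6723 + 17384 + 6270 = 71381
ΣP(Q2 2011)Q(Q2 2011) = 5155×9 + 209×27 + 18724×1 + 579×11 = 46395 + 5643 + 18724 + 6369 = 77131
link = 71381/77131 = 0.925452
Link Q3 2011→Q4 2011:
ΣP(Q4 2011)Q(Q3 2011) = 5607×8 + 311×33 + 19656×1 + 576×9 = 44856 + 10263 + 19656 + 5184 = 79959
ΣP(Q3 2011)Q(Q3 2011) = 4556×8 + 249×33 + 17384×1 + 570×9 = 36448 + 8217 + 17384 + 5130 = 67179
link = 79959/67179 = 1.190238
Chained index = 100 × 0.890496 × 0.925452 × 1.190238 = 98.0888

98.09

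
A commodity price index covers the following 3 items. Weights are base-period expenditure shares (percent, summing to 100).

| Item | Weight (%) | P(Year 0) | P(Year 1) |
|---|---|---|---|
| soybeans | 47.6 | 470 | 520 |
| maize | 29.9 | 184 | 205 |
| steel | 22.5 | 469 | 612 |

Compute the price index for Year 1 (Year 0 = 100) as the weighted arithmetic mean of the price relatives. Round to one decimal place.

soybeans: 47.6 × (520/470) = 47.6 × 1.106383 = 52.6638
maize: 29.9 × (205/184) = 29.9 × 1.114130 = 33.3125
steel: 22.5 × (612/469) = 22.5 × 1.304904 = 29.3603
Index = Σ wᵢ·(p₁ᵢ/p₀ᵢ) = 52.6638 + 33.3125 + 29.3603 = 115.3367

115.3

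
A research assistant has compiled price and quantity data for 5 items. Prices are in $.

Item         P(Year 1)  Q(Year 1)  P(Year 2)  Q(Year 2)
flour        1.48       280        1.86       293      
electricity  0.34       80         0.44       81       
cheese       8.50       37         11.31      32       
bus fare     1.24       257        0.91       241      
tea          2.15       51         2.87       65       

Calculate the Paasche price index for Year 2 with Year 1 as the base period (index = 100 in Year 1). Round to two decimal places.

115.07

Paasche price index uses current-period quantities as weights.
ΣP(Year 2)·Q(Year 2) = 1.86×293 + 0.44×81 + 11.31×32 + 0.91×241 + 2.87×65 = 544.98 + 35.64 + 361.92 + 219.31 + 186.55 = 1348.4
ΣP(Year 1)·Q(Year 2) = 1.48×293 + 0.34×81 + 8.50×32 + 1.24×241 + 2.15×65 = 433.64 + 27.54 + 272 + 298.84 + 139.75 = 1171.77
Index = 1348.4 / 1171.77 × 100 = 115.0738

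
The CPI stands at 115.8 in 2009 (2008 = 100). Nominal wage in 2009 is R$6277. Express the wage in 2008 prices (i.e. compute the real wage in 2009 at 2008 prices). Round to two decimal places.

Real = Nominal ÷ (Index/100) = 6277 ÷ (115.8/100)
     = 6277 ÷ 1.158 = 5420.5527

5420.55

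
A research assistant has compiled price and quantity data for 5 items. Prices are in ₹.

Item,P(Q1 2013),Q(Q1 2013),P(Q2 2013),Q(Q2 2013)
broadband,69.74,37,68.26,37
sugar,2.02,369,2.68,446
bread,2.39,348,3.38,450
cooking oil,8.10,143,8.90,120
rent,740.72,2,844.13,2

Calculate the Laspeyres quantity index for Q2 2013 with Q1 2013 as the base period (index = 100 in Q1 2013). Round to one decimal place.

Laspeyres quantity index uses base-period prices as weights.
ΣP(Q1 2013)·Q(Q2 2013) = 69.74×37 + 2.02×446 + 2.39×450 + 8.10×120 + 740.72×2 = 2580.38 + 900.92 + 1075.5 + 972 + 1481.44 = 7010.24
ΣP(Q1 2013)·Q(Q1 2013) = 69.74×37 + 2.02×369 + 2.39×348 + 8.10×143 + 740.72×2 = 2580.38 + 745.38 + 831.72 + 1158.3 + 1481.44 = 6797.22
Index = 7010.24 / 6797.22 × 100 = 103.1339

103.1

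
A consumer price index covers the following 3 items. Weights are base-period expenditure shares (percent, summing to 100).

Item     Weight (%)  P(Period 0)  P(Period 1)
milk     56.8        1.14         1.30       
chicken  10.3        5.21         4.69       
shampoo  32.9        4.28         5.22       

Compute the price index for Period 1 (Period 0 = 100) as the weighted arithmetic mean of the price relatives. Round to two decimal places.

114.17

milk: 56.8 × (1.30/1.14) = 56.8 × 1.140351 = 64.7719
chicken: 10.3 × (4.69/5.21) = 10.3 × 0.900192 = 9.2720
shampoo: 32.9 × (5.22/4.28) = 32.9 × 1.219626 = 40.1257
Index = Σ wᵢ·(p₁ᵢ/p₀ᵢ) = 64.7719 + 9.2720 + 40.1257 = 114.1696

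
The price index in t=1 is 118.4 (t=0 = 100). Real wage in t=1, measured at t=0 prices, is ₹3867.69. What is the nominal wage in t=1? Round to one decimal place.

Nominal = Real × (Index/100) = 3867.69 × (118.4/100)
        = 3867.69 × 1.184 = 4579.3450

4579.3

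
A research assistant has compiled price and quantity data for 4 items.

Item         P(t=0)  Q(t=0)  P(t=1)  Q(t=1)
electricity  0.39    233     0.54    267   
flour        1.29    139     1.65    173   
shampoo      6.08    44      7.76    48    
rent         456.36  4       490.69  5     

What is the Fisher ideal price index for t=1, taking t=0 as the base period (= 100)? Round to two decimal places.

Laspeyres component (base-period weights):
ΣP(t=1)Q(t=0) = 0.54×233 + 1.65×139 + 7.76×44 + 490.69×4 = 125.82 + 229.35 + 341.44 + 1962.76 = 2659.37
ΣP(t=0)Q(t=0) = 0.39×233 + 1.29×139 + 6.08×44 + 456.36×4 = 90.87 + 179.31 + 267.52 + 1825.44 = 2363.14
L = 2659.37 / 2363.14 × 100 = 112.5354
Paasche component (current-period weights):
ΣP(t=1)Q(t=1) = 0.54×267 + 1.65×173 + 7.76×48 + 490.69×5 = 144.18 + 285.45 + 372.48 + 2453.45 = 3255.56
ΣP(t=0)Q(t=1) = 0.39×267 + 1.29×173 + 6.08×48 + 456.36×5 = 104.13 + 223.17 + 291.84 + 2281.8 = 2900.94
P = 3255.56 / 2900.94 × 100 = 112.2243
Fisher = √(L × P) = √(112.5354 × 112.2243) = 112.3798

112.38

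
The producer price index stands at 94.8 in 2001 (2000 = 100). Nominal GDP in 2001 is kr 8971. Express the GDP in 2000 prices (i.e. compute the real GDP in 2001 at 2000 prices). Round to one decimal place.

9463.1

Real = Nominal ÷ (Index/100) = 8971 ÷ (94.8/100)
     = 8971 ÷ 0.948 = 9463.0802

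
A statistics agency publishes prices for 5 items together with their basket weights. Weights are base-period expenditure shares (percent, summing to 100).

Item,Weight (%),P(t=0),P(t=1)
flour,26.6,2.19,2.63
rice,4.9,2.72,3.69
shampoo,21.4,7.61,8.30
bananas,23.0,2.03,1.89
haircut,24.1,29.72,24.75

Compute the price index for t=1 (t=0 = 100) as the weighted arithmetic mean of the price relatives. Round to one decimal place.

103.4

flour: 26.6 × (2.63/2.19) = 26.6 × 1.200913 = 31.9443
rice: 4.9 × (3.69/2.72) = 4.9 × 1.356618 = 6.6474
shampoo: 21.4 × (8.30/7.61) = 21.4 × 1.090670 = 23.3403
bananas: 23.0 × (1.89/2.03) = 23.0 × 0.931034 = 21.4138
haircut: 24.1 × (24.75/29.72) = 24.1 × 0.832773 = 20.0698
Index = Σ wᵢ·(p₁ᵢ/p₀ᵢ) = 31.9443 + 6.6474 + 23.3403 + 21.4138 + 20.0698 = 103.4157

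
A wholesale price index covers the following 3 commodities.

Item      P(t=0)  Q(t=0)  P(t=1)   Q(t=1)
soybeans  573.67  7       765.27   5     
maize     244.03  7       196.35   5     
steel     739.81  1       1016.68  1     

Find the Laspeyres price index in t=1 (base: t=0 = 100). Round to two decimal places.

119.87

Laspeyres price index uses base-period quantities as weights.
ΣP(t=1)·Q(t=0) = 765.27×7 + 196.35×7 + 1016.68×1 = 5356.89 + 1374.45 + 1016.68 = 7748.02
ΣP(t=0)·Q(t=0) = 573.67×7 + 244.03×7 + 739.81×1 = 4015.69 + 1708.21 + 739.81 = 6463.71
Index = 7748.02 / 6463.71 × 100 = 119.8695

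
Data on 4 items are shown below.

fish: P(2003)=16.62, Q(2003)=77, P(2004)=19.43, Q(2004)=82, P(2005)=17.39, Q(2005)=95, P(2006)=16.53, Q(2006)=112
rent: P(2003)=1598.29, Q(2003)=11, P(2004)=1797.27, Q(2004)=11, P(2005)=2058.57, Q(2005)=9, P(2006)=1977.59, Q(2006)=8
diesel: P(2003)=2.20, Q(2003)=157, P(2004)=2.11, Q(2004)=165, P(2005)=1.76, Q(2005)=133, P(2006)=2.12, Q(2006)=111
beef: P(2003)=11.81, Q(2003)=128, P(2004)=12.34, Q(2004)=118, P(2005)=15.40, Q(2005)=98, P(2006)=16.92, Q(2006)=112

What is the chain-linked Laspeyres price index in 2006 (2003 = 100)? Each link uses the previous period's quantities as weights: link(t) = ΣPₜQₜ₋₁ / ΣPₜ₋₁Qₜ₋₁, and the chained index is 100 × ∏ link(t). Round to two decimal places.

122.87

Link 2003→2004:
ΣP(2004)Q(2003) = 19.43×77 + 1797.27×11 + 2.11×157 + 12.34×128 = 1496.11 + 19769.97 + 331.27 + 1579.52 = 23176.87
ΣP(2003)Q(2003) = 16.62×77 + 1598.29×11 + 2.20×157 + 11.81×128 = 1279.74 + 17581.19 + 345.4 + 1511.68 = 20718.01
link = 23176.87/20718.01 = 1.118682
Link 2004→2005:
ΣP(2005)Q(2004) = 17.39×82 + 2058.57×11 + 1.76×165 + 15.40×118 = 1425.98 + 22644.27 + 290.4 + 1817.2 = 26177.85
ΣP(2004)Q(2004) = 19.43×82 + 1797.27×11 + 2.11×165 + 12.34×118 = 1593.26 + 19769.97 + 348.15 + 1456.12 = 23167.5
link = 26177.85/23167.5 = 1.129938
Link 2005→2006:
ΣP(2006)Q(2005) = 16.53×95 + 1977.59×9 + 2.12×133 + 16.92×98 = 1570.35 + 17798.31 + 281.96 + 1658.16 = 21308.78
ΣP(2005)Q(2005) = 17.39×95 + 2058.57×9 + 1.76×133 + 15.40×98 = 1652.05 + 18527.13 + 234.08 + 1509.2 = 21922.46
link = 21308.78/21922.46 = 0.972007
Chained index = 100 × 1.118682 × 1.129938 × 0.972007 = 122.8658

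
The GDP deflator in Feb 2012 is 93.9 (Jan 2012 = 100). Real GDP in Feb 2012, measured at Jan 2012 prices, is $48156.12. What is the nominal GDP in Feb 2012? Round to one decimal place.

Nominal = Real × (Index/100) = 48156.12 × (93.9/100)
        = 48156.12 × 0.939 = 45218.5967

45218.6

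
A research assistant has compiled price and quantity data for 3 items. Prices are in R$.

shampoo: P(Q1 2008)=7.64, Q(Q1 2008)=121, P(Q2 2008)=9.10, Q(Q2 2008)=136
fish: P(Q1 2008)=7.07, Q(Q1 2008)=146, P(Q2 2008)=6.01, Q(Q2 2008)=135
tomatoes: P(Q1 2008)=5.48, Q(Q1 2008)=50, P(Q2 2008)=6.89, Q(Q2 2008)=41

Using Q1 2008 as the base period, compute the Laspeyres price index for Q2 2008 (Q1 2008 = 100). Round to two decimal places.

Laspeyres price index uses base-period quantities as weights.
ΣP(Q2 2008)·Q(Q1 2008) = 9.10×121 + 6.01×146 + 6.89×50 = 1101.1 + 877.46 + 344.5 = 2323.06
ΣP(Q1 2008)·Q(Q1 2008) = 7.64×121 + 7.07×146 + 5.48×50 = 924.44 + 1032.22 + 274 = 2230.66
Index = 2323.06 / 2230.66 × 100 = 104.1423

104.14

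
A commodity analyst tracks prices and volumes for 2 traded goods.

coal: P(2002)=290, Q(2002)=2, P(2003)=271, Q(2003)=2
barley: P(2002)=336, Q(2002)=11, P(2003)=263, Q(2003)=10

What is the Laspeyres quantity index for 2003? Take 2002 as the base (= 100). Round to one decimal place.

Laspeyres quantity index uses base-period prices as weights.
ΣP(2002)·Q(2003) = 290×2 + 336×10 = 580 + 3360 = 3940
ΣP(2002)·Q(2002) = 290×2 + 336×11 = 580 + 3696 = 4276
Index = 3940 / 4276 × 100 = 92.1422

92.1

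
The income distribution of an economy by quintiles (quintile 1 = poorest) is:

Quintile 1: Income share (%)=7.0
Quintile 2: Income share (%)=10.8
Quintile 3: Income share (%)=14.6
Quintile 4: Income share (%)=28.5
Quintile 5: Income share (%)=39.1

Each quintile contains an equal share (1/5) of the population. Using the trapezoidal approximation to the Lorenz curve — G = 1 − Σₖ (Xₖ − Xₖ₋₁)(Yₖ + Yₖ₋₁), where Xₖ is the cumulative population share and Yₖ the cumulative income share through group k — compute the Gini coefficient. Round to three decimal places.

0.328

Cumulative income shares Yₖ: 0.0700, 0.1780, 0.3240, 0.6090, 1.0000
Σ (Xₖ−Xₖ₋₁)(Yₖ+Yₖ₋₁) = (1/5)(0.0700+0.0000) + (1/5)(0.1780+0.0700) + (1/5)(0.3240+0.1780) + (1/5)(0.6090+0.3240) + (1/5)(1.0000+0.6090)
  = 0.0140 + 0.0496 + 0.1004 + 0.1866 + 0.3218 = 0.6724
G = 1 − 0.6724 = 0.3276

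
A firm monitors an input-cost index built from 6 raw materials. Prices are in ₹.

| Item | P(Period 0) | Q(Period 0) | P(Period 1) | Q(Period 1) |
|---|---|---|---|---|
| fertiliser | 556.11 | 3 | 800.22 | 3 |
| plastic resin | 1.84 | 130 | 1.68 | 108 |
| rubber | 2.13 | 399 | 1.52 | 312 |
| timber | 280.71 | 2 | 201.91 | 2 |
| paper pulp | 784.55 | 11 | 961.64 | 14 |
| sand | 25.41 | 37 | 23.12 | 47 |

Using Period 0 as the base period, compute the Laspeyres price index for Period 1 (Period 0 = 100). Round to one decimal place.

Laspeyres price index uses base-period quantities as weights.
ΣP(Period 1)·Q(Period 0) = 800.22×3 + 1.68×130 + 1.52×399 + 201.91×2 + 961.64×11 + 23.12×37 = 2400.66 + 218.4 + 606.48 + 403.82 + 10578.04 + 855.44 = 15062.84
ΣP(Period 0)·Q(Period 0) = 556.11×3 + 1.84×130 + 2.13×399 + 280.71×2 + 784.55×11 + 25.41×37 = 1668.33 + 239.2 + 849.87 + 561.42 + 8630.05 + 940.17 = 12889.04
Index = 15062.84 / 12889.04 × 100 = 116.8655

116.9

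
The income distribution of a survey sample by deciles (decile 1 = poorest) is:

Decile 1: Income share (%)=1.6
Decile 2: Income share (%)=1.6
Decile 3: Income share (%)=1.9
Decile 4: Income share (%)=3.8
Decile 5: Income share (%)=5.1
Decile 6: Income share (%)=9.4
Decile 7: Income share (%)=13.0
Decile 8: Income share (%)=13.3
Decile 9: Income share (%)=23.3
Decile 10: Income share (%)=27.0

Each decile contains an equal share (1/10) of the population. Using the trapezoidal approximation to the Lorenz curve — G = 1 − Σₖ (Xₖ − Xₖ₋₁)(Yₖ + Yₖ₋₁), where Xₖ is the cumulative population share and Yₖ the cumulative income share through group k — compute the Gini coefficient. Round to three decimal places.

Cumulative income shares Yₖ: 0.0160, 0.0320, 0.0510, 0.0890, 0.1400, 0.2340, 0.3640, 0.4970, 0.7300, 1.0000
Σ (Xₖ−Xₖ₋₁)(Yₖ+Yₖ₋₁) = (1/10)(0.0160+0.0000) + (1/10)(0.0320+0.0160) + (1/10)(0.0510+0.0320) + (1/10)(0.0890+0.0510) + (1/10)(0.1400+0.0890) + (1/10)(0.2340+0.1400) + (1/10)(0.3640+0.2340) + (1/10)(0.4970+0.3640) + (1/10)(0.7300+0.4970) + (1/10)(1.0000+0.7300)
  = 0.0016 + 0.0048 + 0.0083 + 0.0140 + 0.0229 + 0.0374 + 0.0598 + 0.0861 + 0.1227 + 0.1730 = 0.5306
G = 1 − 0.5306 = 0.4694

0.469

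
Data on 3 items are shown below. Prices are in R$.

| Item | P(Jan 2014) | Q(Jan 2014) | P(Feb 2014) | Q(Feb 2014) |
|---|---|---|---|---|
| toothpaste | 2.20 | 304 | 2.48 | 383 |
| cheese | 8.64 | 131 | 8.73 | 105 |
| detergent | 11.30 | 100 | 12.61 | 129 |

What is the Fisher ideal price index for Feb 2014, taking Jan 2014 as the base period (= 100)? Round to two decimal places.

Laspeyres component (base-period weights):
ΣP(Feb 2014)Q(Jan 2014) = 2.48×304 + 8.73×131 + 12.61×100 = 753.92 + 1143.63 + 1261 = 3158.55
ΣP(Jan 2014)Q(Jan 2014) = 2.20×304 + 8.64×131 + 11.30×100 = 668.8 + 1131.84 + 1130 = 2930.64
L = 3158.55 / 2930.64 × 100 = 107.7768
Paasche component (current-period weights):
ΣP(Feb 2014)Q(Feb 2014) = 2.48×383 + 8.73×105 + 12.61×129 = 949.84 + 916.65 + 1626.69 = 3493.18
ΣP(Jan 2014)Q(Feb 2014) = 2.20×383 + 8.64×105 + 11.30×129 = 842.6 + 907.2 + 1457.7 = 3207.5
P = 3493.18 / 3207.5 × 100 = 108.9066
Fisher = √(L × P) = √(107.7768 × 108.9066) = 108.3402

108.34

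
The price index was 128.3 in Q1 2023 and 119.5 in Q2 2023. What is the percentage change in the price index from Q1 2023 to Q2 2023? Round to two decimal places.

-6.86%

Change = (119.5 − 128.3) / 128.3 × 100
       = -8.8 / 128.3 × 100 = -6.8589%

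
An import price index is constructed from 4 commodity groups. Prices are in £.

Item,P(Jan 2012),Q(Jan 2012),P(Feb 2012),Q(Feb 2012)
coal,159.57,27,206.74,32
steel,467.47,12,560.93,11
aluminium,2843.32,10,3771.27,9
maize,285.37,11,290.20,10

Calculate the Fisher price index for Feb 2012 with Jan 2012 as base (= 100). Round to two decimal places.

Laspeyres component (base-period weights):
ΣP(Feb 2012)Q(Jan 2012) = 206.74×27 + 560.93×12 + 3771.27×10 + 290.20×11 = 5581.98 + 6731.16 + 37712.7 + 3192.2 = 53218.04
ΣP(Jan 2012)Q(Jan 2012) = 159.57×27 + 467.47×12 + 2843.32×10 + 285.37×11 = 4308.39 + 5609.64 + 28433.2 + 3139.07 = 41490.3
L = 53218.04 / 41490.3 × 100 = 128.2662
Paasche component (current-period weights):
ΣP(Feb 2012)Q(Feb 2012) = 206.74×32 + 560.93×11 + 3771.27×9 + 290.20×10 = 6615.68 + 6170.23 + 33941.43 + 2902 = 49629.34
ΣP(Jan 2012)Q(Feb 2012) = 159.57×32 + 467.47×11 + 2843.32×9 + 285.37×10 = 5106.24 + 5142.17 + 25589.88 + 2853.7 = 38691.99
P = 49629.34 / 38691.99 × 100 = 128.2677
Fisher = √(L × P) = √(128.2662 × 128.2677) = 128.2670

128.27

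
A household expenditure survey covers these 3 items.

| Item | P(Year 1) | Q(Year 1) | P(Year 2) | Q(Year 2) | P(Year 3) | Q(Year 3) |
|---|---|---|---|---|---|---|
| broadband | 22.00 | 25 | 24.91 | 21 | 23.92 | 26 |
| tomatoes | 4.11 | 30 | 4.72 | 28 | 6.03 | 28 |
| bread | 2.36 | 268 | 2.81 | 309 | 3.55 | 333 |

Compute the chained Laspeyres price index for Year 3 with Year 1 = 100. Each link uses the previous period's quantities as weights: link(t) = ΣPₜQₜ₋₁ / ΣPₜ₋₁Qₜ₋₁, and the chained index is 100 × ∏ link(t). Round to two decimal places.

Link Year 1→Year 2:
ΣP(Year 2)Q(Year 1) = 24.91×25 + 4.72×30 + 2.81×268 = 622.75 + 141.6 + 753.08 = 1517.43
ΣP(Year 1)Q(Year 1) = 22.00×25 + 4.11×30 + 2.36×268 = 550 + 123.3 + 632.48 = 1305.78
link = 1517.43/1305.78 = 1.162087
Link Year 2→Year 3:
ΣP(Year 3)Q(Year 2) = 23.92×21 + 6.03×28 + 3.55×309 = 502.32 + 168.84 + 1096.95 = 1768.11
ΣP(Year 2)Q(Year 2) = 24.91×21 + 4.72×28 + 2.81×309 = 523.11 + 132.16 + 868.29 = 1523.56
link = 1768.11/1523.56 = 1.160512
Chained index = 100 × 1.162087 × 1.160512 = 134.8616

134.86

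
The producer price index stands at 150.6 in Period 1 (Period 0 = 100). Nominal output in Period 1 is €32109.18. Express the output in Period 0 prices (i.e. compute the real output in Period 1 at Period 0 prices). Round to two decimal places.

Real = Nominal ÷ (Index/100) = 32109.18 ÷ (150.6/100)
     = 32109.18 ÷ 1.506 = 21320.8367

21320.84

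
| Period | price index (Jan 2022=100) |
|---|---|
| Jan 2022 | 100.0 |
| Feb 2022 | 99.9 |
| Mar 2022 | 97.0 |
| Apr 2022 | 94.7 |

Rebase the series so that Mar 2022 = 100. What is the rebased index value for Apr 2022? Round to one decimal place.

Rebased(Apr 2022) = 94.7 / 97.0 × 100 = 97.6289

97.6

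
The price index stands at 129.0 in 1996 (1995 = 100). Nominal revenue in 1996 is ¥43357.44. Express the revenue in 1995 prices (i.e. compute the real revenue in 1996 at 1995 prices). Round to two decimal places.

Real = Nominal ÷ (Index/100) = 43357.44 ÷ (129.0/100)
     = 43357.44 ÷ 1.290 = 33610.4186

33610.42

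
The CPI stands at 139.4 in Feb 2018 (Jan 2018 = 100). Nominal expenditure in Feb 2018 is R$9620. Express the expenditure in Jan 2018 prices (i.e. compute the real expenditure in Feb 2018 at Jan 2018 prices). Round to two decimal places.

Real = Nominal ÷ (Index/100) = 9620 ÷ (139.4/100)
     = 9620 ÷ 1.394 = 6901.0043

6901.00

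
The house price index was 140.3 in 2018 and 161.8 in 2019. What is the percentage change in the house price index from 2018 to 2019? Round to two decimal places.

15.32%

Change = (161.8 − 140.3) / 140.3 × 100
       = 21.5 / 140.3 × 100 = 15.3243%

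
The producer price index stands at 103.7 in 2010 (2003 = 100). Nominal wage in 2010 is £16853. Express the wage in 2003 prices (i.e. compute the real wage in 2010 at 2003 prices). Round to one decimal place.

16251.7

Real = Nominal ÷ (Index/100) = 16853 ÷ (103.7/100)
     = 16853 ÷ 1.037 = 16251.6876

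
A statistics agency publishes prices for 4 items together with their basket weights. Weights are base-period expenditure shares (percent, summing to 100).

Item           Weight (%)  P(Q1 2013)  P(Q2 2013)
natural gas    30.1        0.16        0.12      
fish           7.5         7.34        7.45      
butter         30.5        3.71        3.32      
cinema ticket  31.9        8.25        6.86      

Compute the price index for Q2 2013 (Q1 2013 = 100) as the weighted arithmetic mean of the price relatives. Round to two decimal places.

natural gas: 30.1 × (0.12/0.16) = 30.1 × 0.750000 = 22.5750
fish: 7.5 × (7.45/7.34) = 7.5 × 1.014986 = 7.6124
butter: 30.5 × (3.32/3.71) = 30.5 × 0.894879 = 27.2938
cinema ticket: 31.9 × (6.86/8.25) = 31.9 × 0.831515 = 26.5253
Index = Σ wᵢ·(p₁ᵢ/p₀ᵢ) = 22.5750 + 7.6124 + 27.2938 + 26.5253 = 84.0065

84.01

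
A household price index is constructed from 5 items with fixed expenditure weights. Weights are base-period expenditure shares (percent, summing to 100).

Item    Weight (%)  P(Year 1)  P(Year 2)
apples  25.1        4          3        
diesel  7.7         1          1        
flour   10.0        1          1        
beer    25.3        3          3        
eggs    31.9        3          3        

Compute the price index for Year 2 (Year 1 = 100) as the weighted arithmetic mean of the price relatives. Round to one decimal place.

93.7

apples: 25.1 × (3/4) = 25.1 × 0.750000 = 18.8250
diesel: 7.7 × (1/1) = 7.7 × 1.000000 = 7.7000
flour: 10.0 × (1/1) = 10.0 × 1.000000 = 10.0000
beer: 25.3 × (3/3) = 25.3 × 1.000000 = 25.3000
eggs: 31.9 × (3/3) = 31.9 × 1.000000 = 31.9000
Index = Σ wᵢ·(p₁ᵢ/p₀ᵢ) = 18.8250 + 7.7000 + 10.0000 + 25.3000 + 31.9000 = 93.7250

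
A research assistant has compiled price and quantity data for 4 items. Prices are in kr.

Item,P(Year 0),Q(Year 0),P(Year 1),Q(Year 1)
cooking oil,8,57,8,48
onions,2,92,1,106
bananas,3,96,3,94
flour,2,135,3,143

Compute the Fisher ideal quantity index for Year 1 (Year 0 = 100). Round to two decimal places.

96.97

Laspeyres component (base-period weights):
ΣP(Year 0)Q(Year 1) = 8×48 + 2×106 + 3×94 + 2×143 = 384 + 212 + 282 + 286 = 1164
ΣP(Year 0)Q(Year 0) = 8×57 + 2×92 + 3×96 + 2×135 = 456 + 184 + 288 + 270 = 1198
L = 1164 / 1198 × 100 = 97.1619
Paasche component (current-period weights):
ΣP(Year 1)Q(Year 1) = 8×48 + 1×106 + 3×94 + 3×143 = 384 + 106 + 282 + 429 = 1201
ΣP(Year 1)Q(Year 0) = 8×57 + 1×92 + 3×96 + 3×135 = 456 + 92 + 288 + 405 = 1241
P = 1201 / 1241 × 100 = 96.7768
Fisher = √(L × P) = √(97.1619 × 96.7768) = 96.9692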